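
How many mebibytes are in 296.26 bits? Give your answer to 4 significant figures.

1 bit = 1.19209e-7 MiB.
Then 296.26 × 1.19209e-7 ≈ 3.532e-5 MiB.

3.532e-5 mebibytes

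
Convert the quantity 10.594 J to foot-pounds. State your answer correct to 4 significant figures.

1 J = 0.737562 ft·lbf.
So 10.594 × 0.737562 ≈ 7.814 ft·lbf.

7.814 ft·lbf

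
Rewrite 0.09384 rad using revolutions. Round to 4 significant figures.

1 rad = 0.159155 rev.
So 0.09384 × 0.159155 ≈ 0.01494 rev.

0.01494 revolutions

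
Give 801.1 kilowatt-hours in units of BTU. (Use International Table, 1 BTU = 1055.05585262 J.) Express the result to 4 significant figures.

1 kWh = 3412.14 British thermal units.
So 801.1 × 3412.14 ≈ 2.733 × 10^6 BTU.

2.733 × 10^6 BTU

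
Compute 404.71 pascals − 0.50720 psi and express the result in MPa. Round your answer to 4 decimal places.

-0.0031 megapascals

404.71 Pa = 0.000404710 MPa and 0.50720 psi = 0.00349702 MPa.
0.000404710 − 0.00349702 ≈ -0.0031 MPa.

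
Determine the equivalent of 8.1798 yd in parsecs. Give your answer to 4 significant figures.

2.424 × 10^-16 pc

1 yard = 2.96337 × 10^-17 pc.
8.1798 × 2.96337 × 10^-17 ≈ 2.424 × 10^-16 pc.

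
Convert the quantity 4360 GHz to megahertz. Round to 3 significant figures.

1 GHz = 1000.00 megahertz.
Then 4360 × 1000.00 ≈ 4.36 × 10^6 MHz.

4.36 × 10^6 MHz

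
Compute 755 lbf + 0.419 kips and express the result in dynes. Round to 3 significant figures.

5.22e+8 dynes

755 lbf = 3.35841e+8 dyn and 0.419 kip = 1.86380e+8 dyn.
3.35841e+8 + 1.86380e+8 ≈ 5.22e+8 dyn.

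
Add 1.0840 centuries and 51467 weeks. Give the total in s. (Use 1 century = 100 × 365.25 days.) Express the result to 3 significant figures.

1.0840 century = 3.42084 × 10^9 s and 51467 wk = 3.11272 × 10^10 s.
3.42084 × 10^9 + 3.11272 × 10^10 ≈ 3.45 × 10^10 s.

3.45 × 10^10 s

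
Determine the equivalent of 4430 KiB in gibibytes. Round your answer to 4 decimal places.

1 KiB = 9.53674e-7 gibibytes.
Then 4430 × 9.53674e-7 ≈ 0.0042 GiB.

0.0042 gibibytes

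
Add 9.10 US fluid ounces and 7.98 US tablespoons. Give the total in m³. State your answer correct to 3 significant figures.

0.000387 m³

9.10 US fl oz = 0.000269119 m³ and 7.98 US tbsp = 0.000117998 m³.
0.000269119 + 0.000117998 ≈ 0.000387 m³.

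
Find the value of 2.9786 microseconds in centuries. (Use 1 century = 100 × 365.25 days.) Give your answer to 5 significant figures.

9.4386e-16 century

1 microsecond = 3.16881e-16 centuries.
Thus 2.9786 × 3.16881e-16 ≈ 9.4386e-16 century.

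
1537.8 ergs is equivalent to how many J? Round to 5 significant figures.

0.00015378 J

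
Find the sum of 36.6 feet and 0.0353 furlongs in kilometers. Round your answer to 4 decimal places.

0.0183 km

36.6 ft = 0.0111557 km and 0.0353 furlong = 0.00710123 km.
0.0111557 + 0.00710123 ≈ 0.0183 km.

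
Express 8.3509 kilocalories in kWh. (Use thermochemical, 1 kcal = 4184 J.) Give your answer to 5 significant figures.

1 kilocalorie = 0.00116222 kWh.
8.3509 × 0.00116222 ≈ 0.0097056 kWh.

0.0097056 kilowatt-hours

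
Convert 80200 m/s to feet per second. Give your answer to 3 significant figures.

263000 ft/s

1 meter per second = 3.28084 feet per second.
Then 80200 × 3.28084 ≈ 263000 ft/s.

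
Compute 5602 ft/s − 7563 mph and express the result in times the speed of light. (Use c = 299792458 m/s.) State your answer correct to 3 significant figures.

5602 ft/s = 5.69557 × 10^-6 c and 7563 mph = 1.12777 × 10^-5 c.
5.69557 × 10^-6 − 1.12777 × 10^-5 ≈ -5.58 × 10^-6 c.

-5.58 × 10^-6 times the speed of light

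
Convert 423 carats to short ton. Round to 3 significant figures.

1 ct = 2.20462 × 10^-7 short ton.
423 × 2.20462 × 10^-7 ≈ 9.33 × 10^-5 short ton.

9.33 × 10^-5 short ton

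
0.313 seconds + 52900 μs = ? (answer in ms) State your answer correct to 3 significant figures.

366 ms

0.313 s = 313.000 ms and 52900 μs = 52.9000 ms.
313.000 + 52.9000 ≈ 366 ms.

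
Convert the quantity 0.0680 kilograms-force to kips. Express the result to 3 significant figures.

1 kilogram-force = 0.00220462 kip.
So 0.0680 × 0.00220462 ≈ 0.000150 kip.

0.000150 kip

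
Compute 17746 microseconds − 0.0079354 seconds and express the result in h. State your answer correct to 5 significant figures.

2.7252 × 10^-6 hours

17746 μs = 4.92944 × 10^-6 h and 0.0079354 s = 2.20428 × 10^-6 h.
4.92944 × 10^-6 − 2.20428 × 10^-6 ≈ 2.7252 × 10^-6 h.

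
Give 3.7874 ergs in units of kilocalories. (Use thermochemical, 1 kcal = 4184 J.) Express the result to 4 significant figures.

1 erg = 2.39006 × 10^-11 kcal.
Thus 3.7874 × 2.39006 × 10^-11 ≈ 9.052 × 10^-11 kcal.

9.052 × 10^-11 kilocalories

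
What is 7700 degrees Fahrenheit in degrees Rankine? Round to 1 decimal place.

8159.7 °R

°R = °F + 459.67.
Applying the formula gives 8159.7 °R.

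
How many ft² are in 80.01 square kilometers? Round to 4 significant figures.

1 square kilometer = 1.07639e+7 square feet.
Then 80.01 × 1.07639e+7 ≈ 8.612e+8 ft².

8.612e+8 ft²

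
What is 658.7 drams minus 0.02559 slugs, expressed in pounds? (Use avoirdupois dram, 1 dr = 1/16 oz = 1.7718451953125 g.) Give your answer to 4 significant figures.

1.750 lb

658.7 dr = 2.57305 lb and 0.02559 slug = 0.823334 lb.
2.57305 − 0.823334 ≈ 1.750 lb.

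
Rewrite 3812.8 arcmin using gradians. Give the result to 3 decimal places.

1 arcmin = 0.0185185 gradians.
3812.8 × 0.0185185 ≈ 70.607 grad.

70.607 gradians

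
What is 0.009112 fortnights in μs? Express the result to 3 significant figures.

1.10 × 10^10 μs

1 fortnight = 1.20960 × 10^12 μs.
Then 0.009112 × 1.20960 × 10^12 ≈ 1.10 × 10^10 μs.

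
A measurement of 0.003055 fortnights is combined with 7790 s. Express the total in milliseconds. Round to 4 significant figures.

1.149 × 10^7 ms

0.003055 fortnight = 3.69533 × 10^6 ms and 7790 s = 7.79000 × 10^6 ms.
3.69533 × 10^6 + 7.79000 × 10^6 ≈ 1.149 × 10^7 ms.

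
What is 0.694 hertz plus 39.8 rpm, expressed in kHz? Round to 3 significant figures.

0.00136 kilohertz

0.694 Hz = 0.000694000 kHz and 39.8 rpm = 0.000663333 kHz.
0.000694000 + 0.000663333 ≈ 0.00136 kHz.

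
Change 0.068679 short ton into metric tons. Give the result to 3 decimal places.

0.062 t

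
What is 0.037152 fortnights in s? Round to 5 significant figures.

1 fortnight = 1.20960e+6 s.
Then 0.037152 × 1.20960e+6 ≈ 44939 s.

44939 seconds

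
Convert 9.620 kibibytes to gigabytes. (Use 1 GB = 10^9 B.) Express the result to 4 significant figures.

9.851e-6 gigabytes

1 KiB = 1.02400e-6 gigabytes.
9.620 × 1.02400e-6 ≈ 9.851e-6 GB.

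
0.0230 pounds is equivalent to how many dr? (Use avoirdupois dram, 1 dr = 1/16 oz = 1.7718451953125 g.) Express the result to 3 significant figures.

1 lb = 256.000 drams.
Thus 0.0230 × 256.000 ≈ 5.89 dr.

5.89 drams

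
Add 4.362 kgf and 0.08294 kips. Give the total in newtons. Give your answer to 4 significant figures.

411.7 N

4.362 kgf = 42.7766 N and 0.08294 kip = 368.936 N.
42.7766 + 368.936 ≈ 411.7 N.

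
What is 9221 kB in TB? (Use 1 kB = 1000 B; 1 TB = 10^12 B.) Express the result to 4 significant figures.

1 kilobyte = 1.00000 × 10^-9 TB.
Thus 9221 × 1.00000 × 10^-9 ≈ 9.221 × 10^-6 TB.

9.221 × 10^-6 TB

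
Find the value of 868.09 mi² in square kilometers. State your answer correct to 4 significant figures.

2248 km²

1 mi² = 2.58999 km².
Thus 868.09 × 2.58999 ≈ 2248 km².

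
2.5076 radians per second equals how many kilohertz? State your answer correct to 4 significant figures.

0.0003991 kHz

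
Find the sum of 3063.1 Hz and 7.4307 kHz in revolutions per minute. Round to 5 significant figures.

3063.1 Hz = 183786 rpm and 7.4307 kHz = 445842 rpm.
183786 + 445842 ≈ 629630 rpm.

629630 revolutions per minute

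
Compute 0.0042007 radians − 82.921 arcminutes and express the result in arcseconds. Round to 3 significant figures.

-4110 arcseconds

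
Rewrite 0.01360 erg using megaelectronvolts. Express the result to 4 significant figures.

8488 MeV

1 erg = 624151 MeV.
So 0.01360 × 624151 ≈ 8488 MeV.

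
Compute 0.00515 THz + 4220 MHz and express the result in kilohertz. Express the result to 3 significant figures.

9.37e+6 kHz

0.00515 THz = 5.15000e+6 kHz and 4220 MHz = 4.22000e+6 kHz.
5.15000e+6 + 4.22000e+6 ≈ 9.37e+6 kHz.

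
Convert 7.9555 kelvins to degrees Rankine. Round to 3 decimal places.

14.320 degrees Rankine

°R = K × 9/5.
Applying the formula gives 14.320 °R.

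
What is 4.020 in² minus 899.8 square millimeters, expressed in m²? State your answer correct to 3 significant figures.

0.00169 square meters

4.020 in² = 0.00259354 m² and 899.8 mm² = 0.000899800 m².
0.00259354 − 0.000899800 ≈ 0.00169 m².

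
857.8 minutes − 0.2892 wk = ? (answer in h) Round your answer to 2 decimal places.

-34.29 h

857.8 min = 14.2967 h and 0.2892 wk = 48.5856 h.
14.2967 − 48.5856 ≈ -34.29 h.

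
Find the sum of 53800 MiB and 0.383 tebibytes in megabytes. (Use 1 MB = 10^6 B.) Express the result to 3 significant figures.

478000 MB

53800 MiB = 56413.4 MB and 0.383 TiB = 421113 MB.
56413.4 + 421113 ≈ 478000 MB.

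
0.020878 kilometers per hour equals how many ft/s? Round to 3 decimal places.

0.019 feet per second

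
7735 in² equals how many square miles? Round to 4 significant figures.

1 in² = 2.49098 × 10^-10 mi².
Then 7735 × 2.49098 × 10^-10 ≈ 1.927 × 10^-6 mi².

1.927 × 10^-6 mi²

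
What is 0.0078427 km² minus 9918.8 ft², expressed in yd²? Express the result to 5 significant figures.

0.0078427 km² = 9379.79 yd² and 9918.8 ft² = 1102.09 yd².
9379.79 − 1102.09 ≈ 8277.7 yd².

8277.7 square yards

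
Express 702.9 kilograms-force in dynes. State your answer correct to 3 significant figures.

6.89 × 10^8 dynes

1 kilogram-force = 980665 dyn.
Thus 702.9 × 980665 ≈ 6.89 × 10^8 dyn.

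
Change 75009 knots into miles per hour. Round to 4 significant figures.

86320 miles per hour

1 kn = 1.15078 miles per hour.
75009 × 1.15078 ≈ 86320 mph.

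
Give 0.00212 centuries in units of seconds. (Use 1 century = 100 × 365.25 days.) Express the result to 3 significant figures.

1 century = 3.15576e+9 s.
Then 0.00212 × 3.15576e+9 ≈ 6.69e+6 s.

6.69e+6 s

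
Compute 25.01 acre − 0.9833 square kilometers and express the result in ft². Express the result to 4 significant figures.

-9.495e+6 ft²

25.01 acre = 1.08944e+6 ft² and 0.9833 km² = 1.05842e+7 ft².
1.08944e+6 − 1.05842e+7 ≈ -9.495e+6 ft².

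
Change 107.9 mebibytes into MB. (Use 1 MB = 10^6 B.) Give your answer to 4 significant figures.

113.1 MB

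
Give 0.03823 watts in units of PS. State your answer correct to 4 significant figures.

5.198 × 10^-5 PS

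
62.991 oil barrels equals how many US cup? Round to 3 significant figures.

1 oil barrel = 672.000 US cup.
So 62.991 × 672.000 ≈ 42300 US cup.

42300 US cups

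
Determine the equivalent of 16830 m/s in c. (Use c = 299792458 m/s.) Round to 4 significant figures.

5.614e-5 c

1 m/s = 3.33564e-9 times the speed of light.
Then 16830 × 3.33564e-9 ≈ 5.614e-5 c.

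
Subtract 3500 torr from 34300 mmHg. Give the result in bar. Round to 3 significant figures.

41.1 bar

34300 mmHg = 45.7296 bar and 3500 torr = 4.66628 bar.
45.7296 − 4.66628 ≈ 41.1 bar.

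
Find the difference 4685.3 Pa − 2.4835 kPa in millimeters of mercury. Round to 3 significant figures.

16.5 mmHg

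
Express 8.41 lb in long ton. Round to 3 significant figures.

0.00375 long tons

1 pound = 0.000446429 long tons.
Thus 8.41 × 0.000446429 ≈ 0.00375 long ton.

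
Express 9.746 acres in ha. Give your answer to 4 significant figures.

3.944 ha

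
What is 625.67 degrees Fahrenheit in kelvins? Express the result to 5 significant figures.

602.97 K

K = (°F + 459.67) × 5/9.
Applying the formula gives 602.97 K.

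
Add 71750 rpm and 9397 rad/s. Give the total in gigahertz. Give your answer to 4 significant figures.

71750 rpm = 1.19583 × 10^-6 GHz and 9397 rad/s = 1.49558 × 10^-6 GHz.
1.19583 × 10^-6 + 1.49558 × 10^-6 ≈ 2.691 × 10^-6 GHz.

2.691 × 10^-6 gigahertz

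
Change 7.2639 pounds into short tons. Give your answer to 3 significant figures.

0.00363 short tons

1 pound = 0.000500000 short tons.
Then 7.2639 × 0.000500000 ≈ 0.00363 short ton.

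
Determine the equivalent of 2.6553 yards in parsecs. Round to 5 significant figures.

7.8686e-17 parsecs

1 yard = 2.96337e-17 parsecs.
Then 2.6553 × 2.96337e-17 ≈ 7.8686e-17 pc.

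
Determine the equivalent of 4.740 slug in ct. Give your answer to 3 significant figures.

1 slug = 72969.5 carats.
Thus 4.740 × 72969.5 ≈ 346000 ct.

346000 ct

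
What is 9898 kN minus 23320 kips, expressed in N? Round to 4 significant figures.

9898 kN = 9898000 N and 23320 kip = 1.037325e+8 N.
9898000 − 1.037325e+8 ≈ -9.383e+7 N.

-9.383e+7 N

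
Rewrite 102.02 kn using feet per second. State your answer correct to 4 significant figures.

172.2 ft/s

1 kn = 1.68781 ft/s.
Thus 102.02 × 1.68781 ≈ 172.2 ft/s.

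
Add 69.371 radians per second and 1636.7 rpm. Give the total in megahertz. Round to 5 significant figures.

3.8319 × 10^-5 MHz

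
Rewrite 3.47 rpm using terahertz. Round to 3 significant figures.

1 rpm = 1.66667e-14 THz.
Then 3.47 × 1.66667e-14 ≈ 5.78e-14 THz.

5.78e-14 THz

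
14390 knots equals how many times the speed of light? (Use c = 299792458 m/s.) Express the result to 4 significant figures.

2.469e-5 c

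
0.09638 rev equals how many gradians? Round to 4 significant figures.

38.55 gradians

1 revolution = 400.000 gradians.
0.09638 × 400.000 ≈ 38.55 grad.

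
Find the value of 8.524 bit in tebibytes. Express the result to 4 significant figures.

9.691e-13 TiB

1 bit = 1.13687e-13 TiB.
Thus 8.524 × 1.13687e-13 ≈ 9.691e-13 TiB.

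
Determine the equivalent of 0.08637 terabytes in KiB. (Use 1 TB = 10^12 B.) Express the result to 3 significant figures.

1 TB = 9.765625 × 10^8 KiB.
So 0.08637 × 9.765625 × 10^8 ≈ 8.43 × 10^7 KiB.

8.43 × 10^7 kibibytes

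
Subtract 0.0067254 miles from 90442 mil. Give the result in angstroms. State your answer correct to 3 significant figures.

-8.53e+10 Å

90442 mil = 2.29723e+10 Å and 0.0067254 mi = 1.08235e+11 Å.
2.29723e+10 − 1.08235e+11 ≈ -8.53e+10 Å.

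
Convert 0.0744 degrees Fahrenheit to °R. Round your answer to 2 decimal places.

°R = °F + 459.67.
Applying the formula gives 459.74 °R.

459.74 degrees Rankine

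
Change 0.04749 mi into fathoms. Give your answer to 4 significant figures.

41.79 fathom

1 mi = 880.000 fathom.
0.04749 × 880.000 ≈ 41.79 fathom.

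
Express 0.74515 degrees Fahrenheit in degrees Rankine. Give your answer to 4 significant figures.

460.4 °R

°R = °F + 459.67.
Applying the formula gives 460.4 °R.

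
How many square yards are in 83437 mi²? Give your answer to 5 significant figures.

1 mi² = 3.09760 × 10^6 yd².
So 83437 × 3.09760 × 10^6 ≈ 2.5845 × 10^11 yd².

2.5845 × 10^11 square yards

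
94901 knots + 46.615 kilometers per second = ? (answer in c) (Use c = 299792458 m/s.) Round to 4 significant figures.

0.0003183 times the speed of light

94901 kn = 0.000162850 c and 46.615 km/s = 0.000155491 c.
0.000162850 + 0.000155491 ≈ 0.0003183 c.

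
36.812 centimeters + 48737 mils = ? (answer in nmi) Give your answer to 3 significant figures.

0.000867 nmi

36.812 cm = 0.000198769 nmi and 48737 mil = 0.000668423 nmi.
0.000198769 + 0.000668423 ≈ 0.000867 nmi.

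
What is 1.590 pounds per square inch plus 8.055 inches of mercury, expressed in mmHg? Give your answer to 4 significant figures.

1.590 psi = 82.2267 mmHg and 8.055 inHg = 204.597 mmHg.
82.2267 + 204.597 ≈ 286.8 mmHg.

286.8 mmHg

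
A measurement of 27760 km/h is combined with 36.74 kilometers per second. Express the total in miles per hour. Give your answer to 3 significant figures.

99400 mph

27760 km/h = 17249.3 mph and 36.74 km/s = 82185.0 mph.
17249.3 + 82185.0 ≈ 99400 mph.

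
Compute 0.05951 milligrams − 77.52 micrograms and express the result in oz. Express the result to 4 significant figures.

0.05951 mg = 2.09915e-6 oz and 77.52 μg = 2.73444e-6 oz.
2.09915e-6 − 2.73444e-6 ≈ -6.353e-7 oz.

-6.353e-7 oz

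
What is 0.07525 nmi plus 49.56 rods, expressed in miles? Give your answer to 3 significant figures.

0.07525 nmi = 0.0865962 mi and 49.56 rod = 0.154875 mi.
0.0865962 + 0.154875 ≈ 0.241 mi.

0.241 mi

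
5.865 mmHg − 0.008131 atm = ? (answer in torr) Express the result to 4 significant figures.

-0.3146 torr

5.865 mmHg = 5.86500 torr and 0.008131 atm = 6.17956 torr.
5.86500 − 6.17956 ≈ -0.3146 torr.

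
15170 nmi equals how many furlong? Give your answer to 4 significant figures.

139700 furlongs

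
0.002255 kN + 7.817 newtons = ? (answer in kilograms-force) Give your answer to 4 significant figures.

1.027 kgf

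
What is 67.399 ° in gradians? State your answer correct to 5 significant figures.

74.888 grad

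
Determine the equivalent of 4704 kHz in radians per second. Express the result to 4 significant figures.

1 kHz = 6283.19 rad/s.
4704 × 6283.19 ≈ 2.956 × 10^7 rad/s.

2.956 × 10^7 rad/s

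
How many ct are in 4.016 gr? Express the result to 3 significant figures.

1 gr = 0.323995 carats.
Thus 4.016 × 0.323995 ≈ 1.30 ct.

1.30 carats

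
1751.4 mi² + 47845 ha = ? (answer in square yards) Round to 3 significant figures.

1751.4 mi² = 5.42514 × 10^9 yd² and 47845 ha = 5.72221 × 10^8 yd².
5.42514 × 10^9 + 5.72221 × 10^8 ≈ 6.00 × 10^9 yd².

6.00 × 10^9 yd²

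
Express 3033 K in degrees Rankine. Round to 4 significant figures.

°R = K × 9/5.
Applying the formula gives 5459 °R.

5459 °R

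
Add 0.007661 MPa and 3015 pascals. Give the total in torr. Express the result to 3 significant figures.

80.1 torr

0.007661 MPa = 57.4622 torr and 3015 Pa = 22.6144 torr.
57.4622 + 22.6144 ≈ 80.1 torr.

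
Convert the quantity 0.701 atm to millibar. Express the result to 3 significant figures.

710 millibar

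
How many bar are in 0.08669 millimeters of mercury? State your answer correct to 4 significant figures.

0.0001156 bar

1 millimeter of mercury = 0.00133322 bar.
Thus 0.08669 × 0.00133322 ≈ 0.0001156 bar.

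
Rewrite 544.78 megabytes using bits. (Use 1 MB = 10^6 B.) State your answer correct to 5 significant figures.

4.3582 × 10^9 bits

1 megabyte = 8.00000 × 10^6 bit.
Thus 544.78 × 8.00000 × 10^6 ≈ 4.3582 × 10^9 bit.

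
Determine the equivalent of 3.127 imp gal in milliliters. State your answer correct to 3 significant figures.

14200 mL

1 imperial gallon = 4546.09 milliliters.
So 3.127 × 4546.09 ≈ 14200 mL.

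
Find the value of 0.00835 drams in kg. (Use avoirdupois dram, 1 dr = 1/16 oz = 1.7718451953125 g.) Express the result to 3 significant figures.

1.48 × 10^-5 kilograms

1 dram = 0.00177185 kg.
0.00835 × 0.00177185 ≈ 1.48 × 10^-5 kg.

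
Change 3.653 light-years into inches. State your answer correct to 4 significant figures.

1 light-year = 3.72470 × 10^17 in.
Thus 3.653 × 3.72470 × 10^17 ≈ 1.361 × 10^18 in.

1.361 × 10^18 in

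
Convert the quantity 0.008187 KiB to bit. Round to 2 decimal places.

1 kibibyte = 8192.00 bits.
Then 0.008187 × 8192.00 ≈ 67.07 bit.

67.07 bits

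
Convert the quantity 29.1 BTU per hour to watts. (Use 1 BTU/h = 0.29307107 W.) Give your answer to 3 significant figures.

8.53 W

1 BTU/h = 0.293071 watts.
So 29.1 × 0.293071 ≈ 8.53 W.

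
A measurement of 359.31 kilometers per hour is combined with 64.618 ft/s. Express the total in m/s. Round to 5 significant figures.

119.50 meters per second

359.31 km/h = 99.8083 m/s and 64.618 ft/s = 19.6956 m/s.
99.8083 + 19.6956 ≈ 119.50 m/s.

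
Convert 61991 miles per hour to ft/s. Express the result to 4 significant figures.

90920 ft/s

1 mile per hour = 1.46667 ft/s.
Then 61991 × 1.46667 ≈ 90920 ft/s.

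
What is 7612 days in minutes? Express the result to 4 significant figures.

1 d = 1440.00 min.
So 7612 × 1440.00 ≈ 1.096 × 10^7 min.

1.096 × 10^7 min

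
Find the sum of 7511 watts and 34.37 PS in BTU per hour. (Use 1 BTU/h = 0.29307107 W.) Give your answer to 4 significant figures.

111900 BTU per hour

7511 W = 25628.6 BTU/h and 34.37 PS = 86255.8 BTU/h.
25628.6 + 86255.8 ≈ 111900 BTU/h.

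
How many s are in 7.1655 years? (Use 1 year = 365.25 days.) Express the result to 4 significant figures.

1 year = 3.15576 × 10^7 seconds.
7.1655 × 3.15576 × 10^7 ≈ 2.261 × 10^8 s.

2.261 × 10^8 s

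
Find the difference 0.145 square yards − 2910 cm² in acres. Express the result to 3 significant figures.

-4.19 × 10^-5 acre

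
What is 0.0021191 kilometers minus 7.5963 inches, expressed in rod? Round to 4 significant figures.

0.3830 rod

0.0021191 km = 0.421359 rod and 7.5963 in = 0.0383652 rod.
0.421359 − 0.0383652 ≈ 0.3830 rod.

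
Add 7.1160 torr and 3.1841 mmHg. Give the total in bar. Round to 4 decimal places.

0.0137 bar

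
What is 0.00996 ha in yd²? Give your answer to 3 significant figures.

119 square yards

1 hectare = 11959.9 yd².
Then 0.00996 × 11959.9 ≈ 119 yd².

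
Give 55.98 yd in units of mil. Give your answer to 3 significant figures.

2.02e+6 mil

1 yard = 36000.0 mil.
Then 55.98 × 36000.0 ≈ 2.02e+6 mil.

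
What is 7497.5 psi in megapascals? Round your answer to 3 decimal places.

51.693 MPa

1 psi = 0.00689476 MPa.
Thus 7497.5 × 0.00689476 ≈ 51.693 MPa.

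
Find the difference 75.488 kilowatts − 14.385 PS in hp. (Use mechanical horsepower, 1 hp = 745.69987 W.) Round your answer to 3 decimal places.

75.488 kW = 101.231 hp and 14.385 PS = 14.1882 hp.
101.231 − 14.1882 ≈ 87.043 hp.

87.043 horsepower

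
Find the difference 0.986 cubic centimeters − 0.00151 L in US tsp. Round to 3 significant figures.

-0.106 US teaspoons

0.986 cm³ = 0.200044 US tsp and 0.00151 L = 0.306355 US tsp.
0.200044 − 0.306355 ≈ -0.106 US tsp.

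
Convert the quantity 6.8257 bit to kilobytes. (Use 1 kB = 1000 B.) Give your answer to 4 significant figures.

0.0008532 kilobytes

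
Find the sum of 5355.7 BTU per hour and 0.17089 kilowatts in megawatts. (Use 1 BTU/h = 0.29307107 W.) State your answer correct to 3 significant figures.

0.00174 MW

5355.7 BTU/h = 0.00156960 MW and 0.17089 kW = 0.000170890 MW.
0.00156960 + 0.000170890 ≈ 0.00174 MW.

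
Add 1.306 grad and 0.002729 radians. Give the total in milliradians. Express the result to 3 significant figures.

23.2 mrad

1.306 grad = 20.5146 mrad and 0.002729 rad = 2.72900 mrad.
20.5146 + 2.72900 ≈ 23.2 mrad.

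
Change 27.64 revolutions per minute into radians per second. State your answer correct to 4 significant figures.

2.894 radians per second

1 rpm = 0.104720 rad/s.
So 27.64 × 0.104720 ≈ 2.894 rad/s.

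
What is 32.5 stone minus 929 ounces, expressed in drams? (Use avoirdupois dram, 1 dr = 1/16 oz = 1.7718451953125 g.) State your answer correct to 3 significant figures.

32.5 st = 116480 dr and 929 oz = 14864.0 dr.
116480 − 14864.0 ≈ 102000 dr.

102000 dr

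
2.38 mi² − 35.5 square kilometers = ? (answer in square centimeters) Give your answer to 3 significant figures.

2.38 mi² = 6.16417e+10 cm² and 35.5 km² = 3.55000e+11 cm².
6.16417e+10 − 3.55000e+11 ≈ -2.93e+11 cm².

-2.93e+11 cm²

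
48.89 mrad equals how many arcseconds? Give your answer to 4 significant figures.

10080 arcsec

1 mrad = 206.265 arcseconds.
Thus 48.89 × 206.265 ≈ 10080 arcsec.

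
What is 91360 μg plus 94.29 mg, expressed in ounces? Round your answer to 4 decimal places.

0.0065 oz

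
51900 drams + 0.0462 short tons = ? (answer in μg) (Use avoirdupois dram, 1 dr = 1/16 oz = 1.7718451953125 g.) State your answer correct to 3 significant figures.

1.34e+11 micrograms

51900 dr = 9.19588e+10 μg and 0.0462 short ton = 4.19119e+10 μg.
9.19588e+10 + 4.19119e+10 ≈ 1.34e+11 μg.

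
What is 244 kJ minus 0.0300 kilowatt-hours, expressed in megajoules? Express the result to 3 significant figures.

0.136 MJ

244 kJ = 0.244000 MJ and 0.0300 kWh = 0.108000 MJ.
0.244000 − 0.108000 ≈ 0.136 MJ.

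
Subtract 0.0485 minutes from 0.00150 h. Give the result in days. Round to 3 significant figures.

0.00150 h = 6.25000 × 10^-5 d and 0.0485 min = 3.36806 × 10^-5 d.
6.25000 × 10^-5 − 3.36806 × 10^-5 ≈ 2.88 × 10^-5 d.

2.88 × 10^-5 d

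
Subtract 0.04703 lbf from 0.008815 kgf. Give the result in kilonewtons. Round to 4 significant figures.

0.008815 kgf = 8.64456 × 10^-5 kN and 0.04703 lbf = 0.000209200 kN.
8.64456 × 10^-5 − 0.000209200 ≈ -0.0001228 kN.

-0.0001228 kN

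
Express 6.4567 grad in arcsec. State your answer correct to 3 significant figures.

20900 arcseconds

1 grad = 3240.00 arcseconds.
So 6.4567 × 3240.00 ≈ 20900 arcsec.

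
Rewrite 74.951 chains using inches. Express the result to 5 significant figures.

1 chain = 792.000 in.
Thus 74.951 × 792.000 ≈ 59361 in.

59361 in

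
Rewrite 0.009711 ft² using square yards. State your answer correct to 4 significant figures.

0.001079 square yards

1 ft² = 0.111111 yd².
0.009711 × 0.111111 ≈ 0.001079 yd².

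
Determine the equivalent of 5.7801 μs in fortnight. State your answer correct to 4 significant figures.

4.779 × 10^-12 fortnight

1 microsecond = 8.26720 × 10^-13 fortnight.
Then 5.7801 × 8.26720 × 10^-13 ≈ 4.779 × 10^-12 fortnight.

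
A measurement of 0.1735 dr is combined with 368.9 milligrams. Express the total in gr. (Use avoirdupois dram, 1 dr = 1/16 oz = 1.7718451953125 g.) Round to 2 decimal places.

0.1735 dr = 4.74414 gr and 368.9 mg = 5.69300 gr.
4.74414 + 5.69300 ≈ 10.44 gr.

10.44 gr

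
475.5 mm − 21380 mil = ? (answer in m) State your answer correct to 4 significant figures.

-0.06755 meters

475.5 mm = 0.475500 m and 21380 mil = 0.543052 m.
0.475500 − 0.543052 ≈ -0.06755 m.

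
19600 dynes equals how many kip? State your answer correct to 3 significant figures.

4.41 × 10^-5 kips

1 dyn = 2.24809 × 10^-9 kip.
19600 × 2.24809 × 10^-9 ≈ 4.41 × 10^-5 kip.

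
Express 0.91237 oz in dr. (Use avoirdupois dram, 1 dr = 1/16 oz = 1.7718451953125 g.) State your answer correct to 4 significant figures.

14.60 dr

1 oz = 16.0000 dr.
0.91237 × 16.0000 ≈ 14.60 dr.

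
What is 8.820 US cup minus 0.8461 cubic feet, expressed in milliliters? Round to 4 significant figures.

8.820 US cup = 2086.71 mL and 0.8461 ft³ = 23958.9 mL.
2086.71 − 23958.9 ≈ -21870 mL.

-21870 mL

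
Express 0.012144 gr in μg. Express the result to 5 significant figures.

786.92 μg

1 gr = 64798.9 μg.
0.012144 × 64798.9 ≈ 786.92 μg.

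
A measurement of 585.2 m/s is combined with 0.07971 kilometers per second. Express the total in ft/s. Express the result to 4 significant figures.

2181 ft/s

585.2 m/s = 1919.95 ft/s and 0.07971 km/s = 261.516 ft/s.
1919.95 + 261.516 ≈ 2181 ft/s.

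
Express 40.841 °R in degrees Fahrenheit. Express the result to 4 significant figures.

-418.8 °F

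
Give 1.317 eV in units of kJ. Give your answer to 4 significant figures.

2.110 × 10^-22 kilojoules

1 eV = 1.60218 × 10^-22 kJ.
1.317 × 1.60218 × 10^-22 ≈ 2.110 × 10^-22 kJ.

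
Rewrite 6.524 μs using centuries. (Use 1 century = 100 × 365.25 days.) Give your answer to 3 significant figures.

1 μs = 3.16881 × 10^-16 century.
6.524 × 3.16881 × 10^-16 ≈ 2.07 × 10^-15 century.

2.07 × 10^-15 century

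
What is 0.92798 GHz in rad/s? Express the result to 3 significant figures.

5.83 × 10^9 radians per second

1 GHz = 6.28319 × 10^9 rad/s.
Thus 0.92798 × 6.28319 × 10^9 ≈ 5.83 × 10^9 rad/s.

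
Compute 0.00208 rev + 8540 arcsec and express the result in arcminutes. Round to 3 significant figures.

0.00208 rev = 44.9280 arcmin and 8540 arcsec = 142.333 arcmin.
44.9280 + 142.333 ≈ 187 arcmin.

187 arcminutes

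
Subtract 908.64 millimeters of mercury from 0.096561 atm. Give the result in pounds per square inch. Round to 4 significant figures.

-16.15 psi

0.096561 atm = 1.41906 psi and 908.64 mmHg = 17.5702 psi.
1.41906 − 17.5702 ≈ -16.15 psi.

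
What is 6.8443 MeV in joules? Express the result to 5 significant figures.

1.0966 × 10^-12 J

1 MeV = 1.60218 × 10^-13 J.
Then 6.8443 × 1.60218 × 10^-13 ≈ 1.0966 × 10^-12 J.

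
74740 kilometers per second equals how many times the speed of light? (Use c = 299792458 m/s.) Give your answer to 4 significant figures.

0.2493 c

1 kilometer per second = 3.33564e-6 times the speed of light.
Thus 74740 × 3.33564e-6 ≈ 0.2493 c.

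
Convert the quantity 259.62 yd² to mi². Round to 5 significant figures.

8.3813e-5 square miles

1 yd² = 3.22831e-7 square miles.
259.62 × 3.22831e-7 ≈ 8.3813e-5 mi².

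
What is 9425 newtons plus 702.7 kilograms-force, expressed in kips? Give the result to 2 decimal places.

9425 N = 2.11882 kip and 702.7 kgf = 1.54919 kip.
2.11882 + 1.54919 ≈ 3.67 kip.

3.67 kip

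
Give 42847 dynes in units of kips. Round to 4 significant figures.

9.632 × 10^-5 kip

1 dyn = 2.24809 × 10^-9 kips.
42847 × 2.24809 × 10^-9 ≈ 9.632 × 10^-5 kip.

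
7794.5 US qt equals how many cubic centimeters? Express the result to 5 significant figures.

7.3763e+6 cm³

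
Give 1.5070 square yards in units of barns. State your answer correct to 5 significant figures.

1.2600 × 10^28 barn

1 square yard = 8.36127 × 10^27 barn.
1.5070 × 8.36127 × 10^27 ≈ 1.2600 × 10^28 barn.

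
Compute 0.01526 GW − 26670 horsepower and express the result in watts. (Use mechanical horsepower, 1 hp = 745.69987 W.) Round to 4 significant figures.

-4.628 × 10^6 W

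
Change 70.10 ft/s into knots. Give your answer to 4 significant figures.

1 foot per second = 0.592484 knots.
So 70.10 × 0.592484 ≈ 41.53 kn.

41.53 knots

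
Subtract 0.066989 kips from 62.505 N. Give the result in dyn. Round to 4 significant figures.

-2.355 × 10^7 dyn

62.505 N = 6.25050 × 10^6 dyn and 0.066989 kip = 2.97982 × 10^7 dyn.
6.25050 × 10^6 − 2.97982 × 10^7 ≈ -2.355 × 10^7 dyn.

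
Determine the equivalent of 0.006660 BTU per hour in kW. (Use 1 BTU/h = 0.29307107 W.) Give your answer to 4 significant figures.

1.952e-6 kW

1 BTU/h = 0.000293071 kW.
Then 0.006660 × 0.000293071 ≈ 1.952e-6 kW.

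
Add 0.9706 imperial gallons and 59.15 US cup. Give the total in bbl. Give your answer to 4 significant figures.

0.9706 imp gal = 0.0277534 bbl and 59.15 US cup = 0.0880208 bbl.
0.0277534 + 0.0880208 ≈ 0.1158 bbl.

0.1158 oil barrels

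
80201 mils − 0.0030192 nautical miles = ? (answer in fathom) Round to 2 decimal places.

80201 mil = 1.11390 fathom and 0.0030192 nmi = 3.05750 fathom.
1.11390 − 3.05750 ≈ -1.94 fathom.

-1.94 fathom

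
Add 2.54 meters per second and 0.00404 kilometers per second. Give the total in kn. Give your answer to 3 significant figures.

12.8 knots

2.54 m/s = 4.93737 kn and 0.00404 km/s = 7.85313 kn.
4.93737 + 7.85313 ≈ 12.8 kn.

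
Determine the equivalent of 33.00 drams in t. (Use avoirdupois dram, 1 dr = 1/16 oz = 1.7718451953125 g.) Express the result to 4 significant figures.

5.847 × 10^-5 metric tons

1 dr = 1.77185 × 10^-6 metric tons.
So 33.00 × 1.77185 × 10^-6 ≈ 5.847 × 10^-5 t.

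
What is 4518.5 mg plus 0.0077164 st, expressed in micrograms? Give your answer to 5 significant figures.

4518.5 mg = 4.51850e+6 μg and 0.0077164 st = 4.90014e+7 μg.
4.51850e+6 + 4.90014e+7 ≈ 5.3520e+7 μg.

5.3520e+7 micrograms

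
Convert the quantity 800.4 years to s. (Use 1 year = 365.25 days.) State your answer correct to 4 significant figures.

2.526 × 10^10 s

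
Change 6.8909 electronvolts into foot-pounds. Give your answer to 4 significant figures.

8.143 × 10^-19 ft·lbf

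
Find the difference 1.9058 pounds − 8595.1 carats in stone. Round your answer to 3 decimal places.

1.9058 lb = 0.136129 st and 8595.1 ct = 0.270699 st.
0.136129 − 0.270699 ≈ -0.135 st.

-0.135 stone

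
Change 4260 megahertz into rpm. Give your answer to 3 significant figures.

2.56 × 10^11 rpm

1 megahertz = 6.00000 × 10^7 rpm.
4260 × 6.00000 × 10^7 ≈ 2.56 × 10^11 rpm.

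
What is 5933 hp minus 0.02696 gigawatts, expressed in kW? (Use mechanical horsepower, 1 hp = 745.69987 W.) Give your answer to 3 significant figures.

-22500 kW

5933 hp = 4424.24 kW and 0.02696 GW = 26960.0 kW.
4424.24 − 26960.0 ≈ -22500 kW.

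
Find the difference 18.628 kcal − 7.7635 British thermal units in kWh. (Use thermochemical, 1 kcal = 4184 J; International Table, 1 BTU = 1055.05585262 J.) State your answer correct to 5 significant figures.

18.628 kcal = 0.0216499 kWh and 7.7635 BTU = 0.00227526 kWh.
0.0216499 − 0.00227526 ≈ 0.019375 kWh.

0.019375 kWh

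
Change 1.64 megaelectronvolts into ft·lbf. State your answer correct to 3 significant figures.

1 MeV = 1.18170 × 10^-13 foot-pounds.
1.64 × 1.18170 × 10^-13 ≈ 1.94 × 10^-13 ft·lbf.

1.94 × 10^-13 foot-pounds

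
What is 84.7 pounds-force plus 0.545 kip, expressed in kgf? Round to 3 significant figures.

84.7 lbf = 38.4193 kgf and 0.545 kip = 247.208 kgf.
38.4193 + 247.208 ≈ 286 kgf.

286 kilograms-force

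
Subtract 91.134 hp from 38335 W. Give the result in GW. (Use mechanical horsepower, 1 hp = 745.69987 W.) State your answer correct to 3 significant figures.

38335 W = 3.83350 × 10^-5 GW and 91.134 hp = 6.79586 × 10^-5 GW.
3.83350 × 10^-5 − 6.79586 × 10^-5 ≈ -2.96 × 10^-5 GW.

-2.96 × 10^-5 gigawatts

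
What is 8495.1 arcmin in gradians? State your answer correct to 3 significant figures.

1 arcminute = 0.0185185 grad.
Thus 8495.1 × 0.0185185 ≈ 157 grad.

157 gradians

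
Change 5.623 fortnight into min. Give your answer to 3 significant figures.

1 fortnight = 20160.0 min.
Thus 5.623 × 20160.0 ≈ 113000 min.

113000 minutes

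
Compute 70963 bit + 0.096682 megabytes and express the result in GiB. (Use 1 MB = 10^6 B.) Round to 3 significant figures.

9.83 × 10^-5 GiB

70963 bit = 8.26118 × 10^-6 GiB and 0.096682 MB = 9.00421 × 10^-5 GiB.
8.26118 × 10^-6 + 9.00421 × 10^-5 ≈ 9.83 × 10^-5 GiB.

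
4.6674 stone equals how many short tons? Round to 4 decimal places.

0.0327 short tons

1 stone = 0.00700000 short ton.
So 4.6674 × 0.00700000 ≈ 0.0327 short ton.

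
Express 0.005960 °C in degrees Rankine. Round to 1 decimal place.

°R = (°C + 273.15) × 9/5.
Applying the formula gives 491.7 °R.

491.7 degrees Rankine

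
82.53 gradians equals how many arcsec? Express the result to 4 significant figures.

267400 arcsec

1 gradian = 3240.00 arcsec.
Thus 82.53 × 3240.00 ≈ 267400 arcsec.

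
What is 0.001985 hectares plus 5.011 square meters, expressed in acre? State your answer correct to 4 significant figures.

0.001985 ha = 0.00490504 acre and 5.011 m² = 0.00123825 acre.
0.00490504 + 0.00123825 ≈ 0.006143 acre.

0.006143 acres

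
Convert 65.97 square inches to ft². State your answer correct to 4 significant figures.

1 square inch = 0.00694444 square feet.
Then 65.97 × 0.00694444 ≈ 0.4581 ft².

0.4581 square feet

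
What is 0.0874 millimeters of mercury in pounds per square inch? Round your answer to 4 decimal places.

1 millimeter of mercury = 0.0193368 psi.
Thus 0.0874 × 0.0193368 ≈ 0.0017 psi.

0.0017 pounds per square inch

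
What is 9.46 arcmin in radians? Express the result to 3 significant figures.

1 arcminute = 0.000290888 radians.
Then 9.46 × 0.000290888 ≈ 0.00275 rad.

0.00275 radians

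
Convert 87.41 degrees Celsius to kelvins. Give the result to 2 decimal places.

K = °C + 273.15.
Applying the formula gives 360.56 K.

360.56 kelvins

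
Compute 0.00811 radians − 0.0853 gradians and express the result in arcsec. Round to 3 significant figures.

1400 arcseconds

0.00811 rad = 1672.81 arcsec and 0.0853 grad = 276.372 arcsec.
1672.81 − 276.372 ≈ 1400 arcsec.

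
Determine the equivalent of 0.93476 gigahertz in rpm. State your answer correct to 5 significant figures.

1 GHz = 6.00000 × 10^10 rpm.
Thus 0.93476 × 6.00000 × 10^10 ≈ 5.6086 × 10^10 rpm.

5.6086 × 10^10 rpm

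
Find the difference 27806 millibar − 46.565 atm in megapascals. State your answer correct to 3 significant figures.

27806 mbar = 2.78060 MPa and 46.565 atm = 4.71820 MPa.
2.78060 − 4.71820 ≈ -1.94 MPa.

-1.94 megapascals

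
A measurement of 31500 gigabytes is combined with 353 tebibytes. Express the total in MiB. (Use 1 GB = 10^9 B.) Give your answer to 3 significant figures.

4.00e+8 mebibytes

31500 GB = 3.00407e+7 MiB and 353 TiB = 3.70147e+8 MiB.
3.00407e+7 + 3.70147e+8 ≈ 4.00e+8 MiB.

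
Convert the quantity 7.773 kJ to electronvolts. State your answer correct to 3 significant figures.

4.85 × 10^22 electronvolts

1 kilojoule = 6.24151 × 10^21 eV.
So 7.773 × 6.24151 × 10^21 ≈ 4.85 × 10^22 eV.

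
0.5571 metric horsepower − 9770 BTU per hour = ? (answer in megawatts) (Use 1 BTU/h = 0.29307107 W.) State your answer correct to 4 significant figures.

0.5571 PS = 0.000409746 MW and 9770 BTU/h = 0.00286330 MW.
0.000409746 − 0.00286330 ≈ -0.002454 MW.

-0.002454 megawatts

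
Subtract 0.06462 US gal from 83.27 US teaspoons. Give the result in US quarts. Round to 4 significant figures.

0.1752 US quarts

83.27 US tsp = 0.433698 US qt and 0.06462 US gal = 0.258480 US qt.
0.433698 − 0.258480 ≈ 0.1752 US qt.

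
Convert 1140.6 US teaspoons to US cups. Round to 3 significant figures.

1 US tsp = 0.0208333 US cups.
Then 1140.6 × 0.0208333 ≈ 23.8 US cup.

23.8 US cups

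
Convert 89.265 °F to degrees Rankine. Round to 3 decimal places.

548.935 degrees Rankine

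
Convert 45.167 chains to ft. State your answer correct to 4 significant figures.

1 chain = 66.0000 ft.
Thus 45.167 × 66.0000 ≈ 2981 ft.

2981 ft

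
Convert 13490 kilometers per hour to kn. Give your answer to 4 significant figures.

1 kilometer per hour = 0.539957 kn.
Then 13490 × 0.539957 ≈ 7284 kn.

7284 kn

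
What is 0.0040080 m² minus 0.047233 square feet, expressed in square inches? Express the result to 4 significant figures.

-0.5891 in²

0.0040080 m² = 6.21241 in² and 0.047233 ft² = 6.80155 in².
6.21241 − 6.80155 ≈ -0.5891 in².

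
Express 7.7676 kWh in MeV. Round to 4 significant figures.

1 kWh = 2.24694e+19 MeV.
So 7.7676 × 2.24694e+19 ≈ 1.745e+20 MeV.

1.745e+20 MeV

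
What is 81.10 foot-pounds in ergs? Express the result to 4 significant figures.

1 foot-pound = 1.35582 × 10^7 ergs.
So 81.10 × 1.35582 × 10^7 ≈ 1.100 × 10^9 erg.

1.100 × 10^9 erg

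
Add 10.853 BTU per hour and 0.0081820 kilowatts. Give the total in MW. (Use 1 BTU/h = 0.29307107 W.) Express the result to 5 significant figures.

10.853 BTU/h = 3.18070e-6 MW and 0.0081820 kW = 8.18200e-6 MW.
3.18070e-6 + 8.18200e-6 ≈ 1.1363e-5 MW.

1.1363e-5 MW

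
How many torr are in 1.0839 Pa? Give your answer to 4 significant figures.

1 Pa = 0.00750062 torr.
1.0839 × 0.00750062 ≈ 0.008130 torr.

0.008130 torr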